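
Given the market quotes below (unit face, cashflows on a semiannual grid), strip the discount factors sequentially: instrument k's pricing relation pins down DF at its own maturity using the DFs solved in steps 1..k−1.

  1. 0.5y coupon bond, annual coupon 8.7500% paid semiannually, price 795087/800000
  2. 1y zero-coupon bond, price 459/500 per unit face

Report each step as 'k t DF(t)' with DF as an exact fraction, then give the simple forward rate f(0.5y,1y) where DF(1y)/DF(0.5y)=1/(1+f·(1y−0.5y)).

1 1/2 4761/5000
2 1 459/500
f(0.5y,1y) = ((4761/5000)/(459/500) − 1)/(1/2) = 19/255 ≈ 7.4510%

step 1 [0.5y] bond c/2=7/160: DF=(795087/800000 − 7/160·(0))/(1+7/160) = 4761/5000 ≈ 0.952200
step 2 [1y] zero: DF = P = 459/500 ≈ 0.918000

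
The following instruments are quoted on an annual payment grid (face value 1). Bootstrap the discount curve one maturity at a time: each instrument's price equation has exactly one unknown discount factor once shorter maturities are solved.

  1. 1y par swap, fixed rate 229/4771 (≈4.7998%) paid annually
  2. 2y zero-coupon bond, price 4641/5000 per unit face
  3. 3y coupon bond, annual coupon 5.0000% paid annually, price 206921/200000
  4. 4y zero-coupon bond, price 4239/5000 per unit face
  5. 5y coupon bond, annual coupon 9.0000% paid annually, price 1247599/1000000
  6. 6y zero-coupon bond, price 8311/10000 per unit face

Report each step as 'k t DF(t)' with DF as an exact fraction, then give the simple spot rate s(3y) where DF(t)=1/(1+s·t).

step 1 [1y] swap r/1=229/4771: DF=(1 − 229/4771·(0))/(1+229/4771) = 4771/5000 ≈ 0.954200
step 2 [2y] zero: DF = P = 4641/5000 ≈ 0.928200
step 3 [3y] bond c/1=1/20: DF=(206921/200000 − 1/20·(0.954200+0.928200))/(1+1/20) = 8957/10000 ≈ 0.895700
step 4 [4y] zero: DF = P = 4239/5000 ≈ 0.847800
step 5 [5y] bond c/1=9/100: DF=(1247599/1000000 − 9/100·(0.954200+0.928200+0.895700+0.847800))/(1+9/100) = 2113/2500 ≈ 0.845200
step 6 [6y] zero: DF = P = 8311/10000 ≈ 0.831100

1 1 4771/5000
2 2 4641/5000
3 3 8957/10000
4 4 4239/5000
5 5 2113/2500
6 6 8311/10000
s(3y) = (1/(8957/10000) − 1)/(3) = 1043/26871 ≈ 3.8815%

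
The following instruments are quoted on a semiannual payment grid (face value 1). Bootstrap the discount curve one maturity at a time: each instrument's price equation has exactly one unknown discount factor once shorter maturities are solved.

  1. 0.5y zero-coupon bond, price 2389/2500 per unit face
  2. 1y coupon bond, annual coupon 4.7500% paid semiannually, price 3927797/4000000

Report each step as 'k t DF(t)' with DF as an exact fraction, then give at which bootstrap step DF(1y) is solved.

1 1/2 2389/2500
2 1 937/1000
DF(1y) is solved at step 2

step 1 [0.5y] zero: DF = P = 2389/2500 ≈ 0.955600
step 2 [1y] bond c/2=19/800: DF=(3927797/4000000 − 19/800·(0.955600))/(1+19/800) = 937/1000 ≈ 0.937000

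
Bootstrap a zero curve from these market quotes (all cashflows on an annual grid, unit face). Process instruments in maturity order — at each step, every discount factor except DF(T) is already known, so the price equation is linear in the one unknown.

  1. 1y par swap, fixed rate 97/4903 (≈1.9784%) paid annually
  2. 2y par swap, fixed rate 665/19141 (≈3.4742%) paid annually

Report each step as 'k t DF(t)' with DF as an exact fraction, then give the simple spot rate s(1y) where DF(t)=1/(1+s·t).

1 1 4903/5000
2 2 1867/2000
s(1y) = (1/(4903/5000) − 1)/(1) = 97/4903 ≈ 1.9784%

step 1 [1y] swap r/1=97/4903: DF=(1 − 97/4903·(0))/(1+97/4903) = 4903/5000 ≈ 0.980600
step 2 [2y] swap r/1=665/19141: DF=(1 − 665/19141·(0.980600))/(1+665/19141) = 1867/2000 ≈ 0.933500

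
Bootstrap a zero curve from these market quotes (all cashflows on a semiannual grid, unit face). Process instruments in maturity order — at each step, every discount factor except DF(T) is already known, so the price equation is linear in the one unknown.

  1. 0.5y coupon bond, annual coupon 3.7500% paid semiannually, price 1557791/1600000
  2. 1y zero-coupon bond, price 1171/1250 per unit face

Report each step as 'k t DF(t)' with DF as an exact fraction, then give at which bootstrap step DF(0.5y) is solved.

1 1/2 9557/10000
2 1 1171/1250
DF(0.5y) is solved at step 1

step 1 [0.5y] bond c/2=3/160: DF=(1557791/1600000 − 3/160·(0))/(1+3/160) = 9557/10000 ≈ 0.955700
step 2 [1y] zero: DF = P = 1171/1250 ≈ 0.936800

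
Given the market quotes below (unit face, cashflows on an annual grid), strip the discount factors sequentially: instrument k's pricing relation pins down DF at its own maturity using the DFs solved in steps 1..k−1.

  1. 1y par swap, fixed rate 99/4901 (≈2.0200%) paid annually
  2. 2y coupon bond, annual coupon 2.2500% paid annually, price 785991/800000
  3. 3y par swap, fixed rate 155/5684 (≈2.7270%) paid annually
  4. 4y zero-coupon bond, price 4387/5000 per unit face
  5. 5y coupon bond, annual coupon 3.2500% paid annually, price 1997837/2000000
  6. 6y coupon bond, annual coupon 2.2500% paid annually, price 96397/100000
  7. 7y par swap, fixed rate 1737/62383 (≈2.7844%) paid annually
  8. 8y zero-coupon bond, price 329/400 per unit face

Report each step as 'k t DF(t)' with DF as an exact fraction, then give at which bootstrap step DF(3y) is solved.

1 1 4901/5000
2 2 9393/10000
3 3 369/400
4 4 4387/5000
5 5 1063/1250
6 6 4211/5000
7 7 8263/10000
8 8 329/400
DF(3y) is solved at step 3

step 1 [1y] swap r/1=99/4901: DF=(1 − 99/4901·(0))/(1+99/4901) = 4901/5000 ≈ 0.980200
step 2 [2y] bond c/1=9/400: DF=(785991/800000 − 9/400·(0.980200))/(1+9/400) = 9393/10000 ≈ 0.939300
step 3 [3y] swap r/1=155/5684: DF=(1 − 155/5684·(0.980200+0.939300))/(1+155/5684) = 369/400 ≈ 0.922500
step 4 [4y] zero: DF = P = 4387/5000 ≈ 0.877400
step 5 [5y] bond c/1=13/400: DF=(1997837/2000000 − 13/400·(0.980200+0.939300+0.922500+0.877400))/(1+13/400) = 1063/1250 ≈ 0.850400
step 6 [6y] bond c/1=9/400: DF=(96397/100000 − 9/400·(0.980200+0.939300+0.922500+0.877400+0.850400))/(1+9/400) = 4211/5000 ≈ 0.842200
step 7 [7y] swap r/1=1737/62383: DF=(1 − 1737/62383·(0.980200+0.939300+0.922500+0.877400+0.850400+0.842200))/(1+1737/62383) = 8263/10000 ≈ 0.826300
step 8 [8y] zero: DF = P = 329/400 ≈ 0.822500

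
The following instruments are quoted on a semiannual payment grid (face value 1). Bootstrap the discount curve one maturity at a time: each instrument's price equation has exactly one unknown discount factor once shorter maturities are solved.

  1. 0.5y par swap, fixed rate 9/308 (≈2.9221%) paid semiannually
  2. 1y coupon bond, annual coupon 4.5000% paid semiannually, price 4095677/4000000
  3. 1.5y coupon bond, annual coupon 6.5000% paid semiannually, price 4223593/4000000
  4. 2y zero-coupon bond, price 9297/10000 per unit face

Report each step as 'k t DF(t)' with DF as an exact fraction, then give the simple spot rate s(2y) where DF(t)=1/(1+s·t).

1 1/2 616/625
2 1 9797/10000
3 3/2 1201/1250
4 2 9297/10000
s(2y) = (1/(9297/10000) − 1)/(2) = 703/18594 ≈ 3.7808%

step 1 [0.5y] swap r/2=9/616: DF=(1 − 9/616·(0))/(1+9/616) = 616/625 ≈ 0.985600
step 2 [1y] bond c/2=9/400: DF=(4095677/4000000 − 9/400·(0.985600))/(1+9/400) = 9797/10000 ≈ 0.979700
step 3 [1.5y] bond c/2=13/400: DF=(4223593/4000000 − 13/400·(0.985600+0.979700))/(1+13/400) = 1201/1250 ≈ 0.960800
step 4 [2y] zero: DF = P = 9297/10000 ≈ 0.929700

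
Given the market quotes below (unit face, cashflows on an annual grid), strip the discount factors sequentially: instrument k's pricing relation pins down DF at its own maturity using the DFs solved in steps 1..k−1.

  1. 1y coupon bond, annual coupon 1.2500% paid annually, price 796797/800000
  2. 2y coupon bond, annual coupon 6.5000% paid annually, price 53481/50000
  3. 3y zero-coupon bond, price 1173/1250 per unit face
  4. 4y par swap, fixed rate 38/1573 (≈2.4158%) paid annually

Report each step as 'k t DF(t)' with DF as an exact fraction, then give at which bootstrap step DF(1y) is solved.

1 1 9837/10000
2 2 9443/10000
3 3 1173/1250
4 4 568/625
DF(1y) is solved at step 1

step 1 [1y] bond c/1=1/80: DF=(796797/800000 − 1/80·(0))/(1+1/80) = 9837/10000 ≈ 0.983700
step 2 [2y] bond c/1=13/200: DF=(53481/50000 − 13/200·(0.983700))/(1+13/200) = 9443/10000 ≈ 0.944300
step 3 [3y] zero: DF = P = 1173/1250 ≈ 0.938400
step 4 [4y] swap r/1=38/1573: DF=(1 − 38/1573·(0.983700+0.944300+0.938400))/(1+38/1573) = 568/625 ≈ 0.908800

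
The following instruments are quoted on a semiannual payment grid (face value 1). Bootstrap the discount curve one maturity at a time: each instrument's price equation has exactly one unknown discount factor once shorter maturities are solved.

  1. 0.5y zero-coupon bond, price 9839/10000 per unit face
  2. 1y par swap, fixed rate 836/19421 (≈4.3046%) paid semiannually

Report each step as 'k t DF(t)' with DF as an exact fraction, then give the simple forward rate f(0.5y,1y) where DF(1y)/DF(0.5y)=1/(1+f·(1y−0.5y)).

step 1 [0.5y] zero: DF = P = 9839/10000 ≈ 0.983900
step 2 [1y] swap r/2=418/19421: DF=(1 − 418/19421·(0.983900))/(1+418/19421) = 4791/5000 ≈ 0.958200

1 1/2 9839/10000
2 1 4791/5000
f(0.5y,1y) = ((9839/10000)/(4791/5000) − 1)/(1/2) = 257/4791 ≈ 5.3642%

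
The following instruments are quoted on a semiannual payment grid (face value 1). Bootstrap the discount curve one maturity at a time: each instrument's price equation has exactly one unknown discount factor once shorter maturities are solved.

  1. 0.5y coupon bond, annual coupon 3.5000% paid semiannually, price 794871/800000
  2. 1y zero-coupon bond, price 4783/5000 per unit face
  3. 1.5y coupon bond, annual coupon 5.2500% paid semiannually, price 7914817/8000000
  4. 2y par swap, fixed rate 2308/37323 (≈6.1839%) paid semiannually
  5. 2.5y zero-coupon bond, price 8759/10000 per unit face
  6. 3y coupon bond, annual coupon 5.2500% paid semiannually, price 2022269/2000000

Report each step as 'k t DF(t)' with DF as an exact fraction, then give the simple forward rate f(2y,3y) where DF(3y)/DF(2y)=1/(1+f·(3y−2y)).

step 1 [0.5y] bond c/2=7/400: DF=(794871/800000 − 7/400·(0))/(1+7/400) = 1953/2000 ≈ 0.976500
step 2 [1y] zero: DF = P = 4783/5000 ≈ 0.956600
step 3 [1.5y] bond c/2=21/800: DF=(7914817/8000000 − 21/800·(0.976500+0.956600))/(1+21/800) = 4573/5000 ≈ 0.914600
step 4 [2y] swap r/2=1154/37323: DF=(1 − 1154/37323·(0.976500+0.956600+0.914600))/(1+1154/37323) = 4423/5000 ≈ 0.884600
step 5 [2.5y] zero: DF = P = 8759/10000 ≈ 0.875900
step 6 [3y] bond c/2=21/800: DF=(2022269/2000000 − 21/800·(0.976500+0.956600+0.914600+0.884600+0.875900))/(1+21/800) = 4337/5000 ≈ 0.867400

1 1/2 1953/2000
2 1 4783/5000
3 3/2 4573/5000
4 2 4423/5000
5 5/2 8759/10000
6 3 4337/5000
f(2y,3y) = ((4423/5000)/(4337/5000) − 1)/(1) = 86/4337 ≈ 1.9829%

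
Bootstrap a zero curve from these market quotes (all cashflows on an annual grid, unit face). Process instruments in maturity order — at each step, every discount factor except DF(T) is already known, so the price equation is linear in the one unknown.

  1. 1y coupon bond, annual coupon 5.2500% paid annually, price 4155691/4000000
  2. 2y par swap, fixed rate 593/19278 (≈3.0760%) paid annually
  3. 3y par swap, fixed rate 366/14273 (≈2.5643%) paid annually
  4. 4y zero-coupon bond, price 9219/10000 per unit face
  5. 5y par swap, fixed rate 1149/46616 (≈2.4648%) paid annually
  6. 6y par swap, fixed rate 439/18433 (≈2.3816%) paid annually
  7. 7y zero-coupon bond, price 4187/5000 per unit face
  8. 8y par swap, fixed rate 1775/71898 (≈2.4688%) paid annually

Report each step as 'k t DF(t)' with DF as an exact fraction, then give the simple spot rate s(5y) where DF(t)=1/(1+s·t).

1 1 9871/10000
2 2 9407/10000
3 3 2317/2500
4 4 9219/10000
5 5 8851/10000
6 6 8683/10000
7 7 4187/5000
8 8 329/400
s(5y) = (1/(8851/10000) − 1)/(5) = 1149/44255 ≈ 2.5963%

step 1 [1y] bond c/1=21/400: DF=(4155691/4000000 − 21/400·(0))/(1+21/400) = 9871/10000 ≈ 0.987100
step 2 [2y] swap r/1=593/19278: DF=(1 − 593/19278·(0.987100))/(1+593/19278) = 9407/10000 ≈ 0.940700
step 3 [3y] swap r/1=366/14273: DF=(1 − 366/14273·(0.987100+0.940700))/(1+366/14273) = 2317/2500 ≈ 0.926800
step 4 [4y] zero: DF = P = 9219/10000 ≈ 0.921900
step 5 [5y] swap r/1=1149/46616: DF=(1 − 1149/46616·(0.987100+0.940700+0.926800+0.921900))/(1+1149/46616) = 8851/10000 ≈ 0.885100
step 6 [6y] swap r/1=439/18433: DF=(1 − 439/18433·(0.987100+0.940700+0.926800+0.921900+0.885100))/(1+439/18433) = 8683/10000 ≈ 0.868300
step 7 [7y] zero: DF = P = 4187/5000 ≈ 0.837400
step 8 [8y] swap r/1=1775/71898: DF=(1 − 1775/71898·(0.987100+0.940700+0.926800+0.921900+0.885100+0.868300+0.837400))/(1+1775/71898) = 329/400 ≈ 0.822500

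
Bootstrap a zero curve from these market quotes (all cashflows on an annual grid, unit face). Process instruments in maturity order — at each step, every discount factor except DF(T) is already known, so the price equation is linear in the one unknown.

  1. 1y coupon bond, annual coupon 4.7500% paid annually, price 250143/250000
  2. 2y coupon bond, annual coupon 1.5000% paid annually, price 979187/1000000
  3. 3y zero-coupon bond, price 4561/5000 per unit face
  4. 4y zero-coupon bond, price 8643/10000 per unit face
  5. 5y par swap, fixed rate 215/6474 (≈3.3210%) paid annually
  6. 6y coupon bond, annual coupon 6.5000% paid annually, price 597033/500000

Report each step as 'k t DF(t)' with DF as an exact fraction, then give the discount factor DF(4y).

1 1 597/625
2 2 4753/5000
3 3 4561/5000
4 4 8643/10000
5 5 1699/2000
6 6 4223/5000
DF(4y) = 8643/10000 ≈ 0.864300

step 1 [1y] bond c/1=19/400: DF=(250143/250000 − 19/400·(0))/(1+19/400) = 597/625 ≈ 0.955200
step 2 [2y] bond c/1=3/200: DF=(979187/1000000 − 3/200·(0.955200))/(1+3/200) = 4753/5000 ≈ 0.950600
step 3 [3y] zero: DF = P = 4561/5000 ≈ 0.912200
step 4 [4y] zero: DF = P = 8643/10000 ≈ 0.864300
step 5 [5y] swap r/1=215/6474: DF=(1 − 215/6474·(0.955200+0.950600+0.912200+0.864300))/(1+215/6474) = 1699/2000 ≈ 0.849500
step 6 [6y] bond c/1=13/200: DF=(597033/500000 − 13/200·(0.955200+0.950600+0.912200+0.864300+0.849500))/(1+13/200) = 4223/5000 ≈ 0.844600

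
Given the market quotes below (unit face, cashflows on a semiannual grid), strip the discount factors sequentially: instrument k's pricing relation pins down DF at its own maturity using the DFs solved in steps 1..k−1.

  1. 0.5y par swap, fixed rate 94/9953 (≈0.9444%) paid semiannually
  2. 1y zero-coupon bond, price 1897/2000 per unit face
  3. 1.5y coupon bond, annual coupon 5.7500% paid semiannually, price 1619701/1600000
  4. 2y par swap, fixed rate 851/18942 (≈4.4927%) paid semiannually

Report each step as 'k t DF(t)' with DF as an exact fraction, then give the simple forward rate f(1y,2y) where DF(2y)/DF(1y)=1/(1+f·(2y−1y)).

step 1 [0.5y] swap r/2=47/9953: DF=(1 − 47/9953·(0))/(1+47/9953) = 9953/10000 ≈ 0.995300
step 2 [1y] zero: DF = P = 1897/2000 ≈ 0.948500
step 3 [1.5y] bond c/2=23/800: DF=(1619701/1600000 − 23/800·(0.995300+0.948500))/(1+23/800) = 9297/10000 ≈ 0.929700
step 4 [2y] swap r/2=851/37884: DF=(1 − 851/37884·(0.995300+0.948500+0.929700))/(1+851/37884) = 9149/10000 ≈ 0.914900

1 1/2 9953/10000
2 1 1897/2000
3 3/2 9297/10000
4 2 9149/10000
f(1y,2y) = ((1897/2000)/(9149/10000) − 1)/(1) = 48/1307 ≈ 3.6725%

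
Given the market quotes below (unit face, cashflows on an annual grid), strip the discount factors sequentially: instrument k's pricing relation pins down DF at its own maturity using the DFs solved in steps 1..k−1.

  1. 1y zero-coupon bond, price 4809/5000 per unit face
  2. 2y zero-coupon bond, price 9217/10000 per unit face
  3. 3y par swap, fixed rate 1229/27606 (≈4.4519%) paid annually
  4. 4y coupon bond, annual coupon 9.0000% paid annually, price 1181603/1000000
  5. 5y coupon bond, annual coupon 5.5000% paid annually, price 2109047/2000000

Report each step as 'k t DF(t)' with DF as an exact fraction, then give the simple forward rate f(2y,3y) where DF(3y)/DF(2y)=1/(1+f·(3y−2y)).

1 1 4809/5000
2 2 9217/10000
3 3 8771/10000
4 4 8561/10000
5 5 811/1000
f(2y,3y) = ((9217/10000)/(8771/10000) − 1)/(1) = 446/8771 ≈ 5.0849%

step 1 [1y] zero: DF = P = 4809/5000 ≈ 0.961800
step 2 [2y] zero: DF = P = 9217/10000 ≈ 0.921700
step 3 [3y] swap r/1=1229/27606: DF=(1 − 1229/27606·(0.961800+0.921700))/(1+1229/27606) = 8771/10000 ≈ 0.877100
step 4 [4y] bond c/1=9/100: DF=(1181603/1000000 − 9/100·(0.961800+0.921700+0.877100))/(1+9/100) = 8561/10000 ≈ 0.856100
step 5 [5y] bond c/1=11/200: DF=(2109047/2000000 − 11/200·(0.961800+0.921700+0.877100+0.856100))/(1+11/200) = 811/1000 ≈ 0.811000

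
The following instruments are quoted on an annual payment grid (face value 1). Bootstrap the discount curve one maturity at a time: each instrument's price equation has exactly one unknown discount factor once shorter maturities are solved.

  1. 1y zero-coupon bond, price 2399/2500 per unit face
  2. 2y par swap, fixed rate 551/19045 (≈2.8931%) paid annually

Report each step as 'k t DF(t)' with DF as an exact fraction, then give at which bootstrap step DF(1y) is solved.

step 1 [1y] zero: DF = P = 2399/2500 ≈ 0.959600
step 2 [2y] swap r/1=551/19045: DF=(1 − 551/19045·(0.959600))/(1+551/19045) = 9449/10000 ≈ 0.944900

1 1 2399/2500
2 2 9449/10000
DF(1y) is solved at step 1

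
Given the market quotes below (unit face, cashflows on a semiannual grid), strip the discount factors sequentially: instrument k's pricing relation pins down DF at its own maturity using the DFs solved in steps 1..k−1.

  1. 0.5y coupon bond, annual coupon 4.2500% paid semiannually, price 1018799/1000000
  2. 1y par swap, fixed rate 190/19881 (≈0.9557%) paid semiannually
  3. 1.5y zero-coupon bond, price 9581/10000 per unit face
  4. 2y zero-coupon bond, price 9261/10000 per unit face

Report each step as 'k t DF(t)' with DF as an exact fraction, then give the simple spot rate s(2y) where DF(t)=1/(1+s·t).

1 1/2 1247/1250
2 1 1981/2000
3 3/2 9581/10000
4 2 9261/10000
s(2y) = (1/(9261/10000) − 1)/(2) = 739/18522 ≈ 3.9898%

step 1 [0.5y] bond c/2=17/800: DF=(1018799/1000000 − 17/800·(0))/(1+17/800) = 1247/1250 ≈ 0.997600
step 2 [1y] swap r/2=95/19881: DF=(1 − 95/19881·(0.997600))/(1+95/19881) = 1981/2000 ≈ 0.990500
step 3 [1.5y] zero: DF = P = 9581/10000 ≈ 0.958100
step 4 [2y] zero: DF = P = 9261/10000 ≈ 0.926100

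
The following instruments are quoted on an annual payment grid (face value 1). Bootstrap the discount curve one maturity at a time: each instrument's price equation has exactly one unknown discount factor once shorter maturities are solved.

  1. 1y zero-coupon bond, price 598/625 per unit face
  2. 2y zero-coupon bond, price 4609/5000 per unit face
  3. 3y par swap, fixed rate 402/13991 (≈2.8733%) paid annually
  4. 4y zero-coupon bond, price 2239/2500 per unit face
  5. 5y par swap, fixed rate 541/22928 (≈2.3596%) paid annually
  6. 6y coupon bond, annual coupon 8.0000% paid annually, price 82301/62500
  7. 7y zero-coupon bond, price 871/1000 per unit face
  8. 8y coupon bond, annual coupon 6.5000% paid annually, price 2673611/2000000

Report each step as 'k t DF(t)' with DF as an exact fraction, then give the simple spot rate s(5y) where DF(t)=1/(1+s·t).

1 1 598/625
2 2 4609/5000
3 3 2299/2500
4 4 2239/2500
5 5 4459/5000
6 6 2199/2500
7 7 871/1000
8 8 1737/2000
s(5y) = (1/(4459/5000) − 1)/(5) = 541/22295 ≈ 2.4266%

step 1 [1y] zero: DF = P = 598/625 ≈ 0.956800
step 2 [2y] zero: DF = P = 4609/5000 ≈ 0.921800
step 3 [3y] swap r/1=402/13991: DF=(1 − 402/13991·(0.956800+0.921800))/(1+402/13991) = 2299/2500 ≈ 0.919600
step 4 [4y] zero: DF = P = 2239/2500 ≈ 0.895600
step 5 [5y] swap r/1=541/22928: DF=(1 − 541/22928·(0.956800+0.921800+0.919600+0.895600))/(1+541/22928) = 4459/5000 ≈ 0.891800
step 6 [6y] bond c/1=2/25: DF=(82301/62500 − 2/25·(0.956800+0.921800+0.919600+0.895600+0.891800))/(1+2/25) = 2199/2500 ≈ 0.879600
step 7 [7y] zero: DF = P = 871/1000 ≈ 0.871000
step 8 [8y] bond c/1=13/200: DF=(2673611/2000000 − 13/200·(0.956800+0.921800+0.919600+0.895600+0.891800+0.879600+0.871000))/(1+13/200) = 1737/2000 ≈ 0.868500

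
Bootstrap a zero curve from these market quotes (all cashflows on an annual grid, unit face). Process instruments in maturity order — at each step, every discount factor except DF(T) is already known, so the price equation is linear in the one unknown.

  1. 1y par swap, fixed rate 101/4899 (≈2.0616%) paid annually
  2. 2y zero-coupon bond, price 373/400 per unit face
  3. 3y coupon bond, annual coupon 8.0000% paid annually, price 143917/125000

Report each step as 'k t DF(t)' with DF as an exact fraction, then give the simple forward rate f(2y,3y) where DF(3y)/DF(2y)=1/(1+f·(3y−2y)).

step 1 [1y] swap r/1=101/4899: DF=(1 − 101/4899·(0))/(1+101/4899) = 4899/5000 ≈ 0.979800
step 2 [2y] zero: DF = P = 373/400 ≈ 0.932500
step 3 [3y] bond c/1=2/25: DF=(143917/125000 − 2/25·(0.979800+0.932500))/(1+2/25) = 2311/2500 ≈ 0.924400

1 1 4899/5000
2 2 373/400
3 3 2311/2500
f(2y,3y) = ((373/400)/(2311/2500) − 1)/(1) = 81/9244 ≈ 0.8762%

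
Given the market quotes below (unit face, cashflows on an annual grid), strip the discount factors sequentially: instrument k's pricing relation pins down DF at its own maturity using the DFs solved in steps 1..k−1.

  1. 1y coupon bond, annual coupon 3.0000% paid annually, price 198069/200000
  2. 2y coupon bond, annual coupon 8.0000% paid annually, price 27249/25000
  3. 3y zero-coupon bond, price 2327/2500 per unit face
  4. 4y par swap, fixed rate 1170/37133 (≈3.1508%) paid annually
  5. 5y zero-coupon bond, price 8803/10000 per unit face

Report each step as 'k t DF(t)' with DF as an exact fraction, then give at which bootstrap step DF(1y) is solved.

1 1 1923/2000
2 2 469/500
3 3 2327/2500
4 4 883/1000
5 5 8803/10000
DF(1y) is solved at step 1

step 1 [1y] bond c/1=3/100: DF=(198069/200000 − 3/100·(0))/(1+3/100) = 1923/2000 ≈ 0.961500
step 2 [2y] bond c/1=2/25: DF=(27249/25000 − 2/25·(0.961500))/(1+2/25) = 469/500 ≈ 0.938000
step 3 [3y] zero: DF = P = 2327/2500 ≈ 0.930800
step 4 [4y] swap r/1=1170/37133: DF=(1 − 1170/37133·(0.961500+0.938000+0.930800))/(1+1170/37133) = 883/1000 ≈ 0.883000
step 5 [5y] zero: DF = P = 8803/10000 ≈ 0.880300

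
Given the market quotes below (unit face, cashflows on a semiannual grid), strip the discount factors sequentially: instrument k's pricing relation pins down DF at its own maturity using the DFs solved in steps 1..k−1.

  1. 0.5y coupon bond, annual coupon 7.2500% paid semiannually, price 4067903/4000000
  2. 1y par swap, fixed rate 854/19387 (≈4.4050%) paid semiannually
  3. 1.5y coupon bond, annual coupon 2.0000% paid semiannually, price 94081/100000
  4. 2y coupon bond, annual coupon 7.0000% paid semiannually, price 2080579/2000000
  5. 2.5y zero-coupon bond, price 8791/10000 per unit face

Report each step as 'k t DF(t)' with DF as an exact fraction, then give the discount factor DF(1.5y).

step 1 [0.5y] bond c/2=29/800: DF=(4067903/4000000 − 29/800·(0))/(1+29/800) = 4907/5000 ≈ 0.981400
step 2 [1y] swap r/2=427/19387: DF=(1 − 427/19387·(0.981400))/(1+427/19387) = 9573/10000 ≈ 0.957300
step 3 [1.5y] bond c/2=1/100: DF=(94081/100000 − 1/100·(0.981400+0.957300))/(1+1/100) = 9123/10000 ≈ 0.912300
step 4 [2y] bond c/2=7/200: DF=(2080579/2000000 − 7/200·(0.981400+0.957300+0.912300))/(1+7/200) = 9087/10000 ≈ 0.908700
step 5 [2.5y] zero: DF = P = 8791/10000 ≈ 0.879100

1 1/2 4907/5000
2 1 9573/10000
3 3/2 9123/10000
4 2 9087/10000
5 5/2 8791/10000
DF(1.5y) = 9123/10000 ≈ 0.912300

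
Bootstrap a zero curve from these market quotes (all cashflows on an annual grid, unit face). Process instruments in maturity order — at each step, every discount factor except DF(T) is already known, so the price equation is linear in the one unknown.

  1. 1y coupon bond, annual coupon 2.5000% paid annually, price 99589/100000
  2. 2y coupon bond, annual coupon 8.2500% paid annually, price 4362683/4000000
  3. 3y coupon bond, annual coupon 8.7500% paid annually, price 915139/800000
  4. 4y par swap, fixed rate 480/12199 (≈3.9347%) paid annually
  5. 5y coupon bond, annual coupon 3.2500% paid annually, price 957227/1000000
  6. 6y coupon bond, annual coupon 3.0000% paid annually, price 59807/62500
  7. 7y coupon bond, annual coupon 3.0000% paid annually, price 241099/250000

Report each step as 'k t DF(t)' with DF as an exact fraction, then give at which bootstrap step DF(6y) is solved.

step 1 [1y] bond c/1=1/40: DF=(99589/100000 − 1/40·(0))/(1+1/40) = 2429/2500 ≈ 0.971600
step 2 [2y] bond c/1=33/400: DF=(4362683/4000000 − 33/400·(0.971600))/(1+33/400) = 1867/2000 ≈ 0.933500
step 3 [3y] bond c/1=7/80: DF=(915139/800000 − 7/80·(0.971600+0.933500))/(1+7/80) = 4493/5000 ≈ 0.898600
step 4 [4y] swap r/1=480/12199: DF=(1 − 480/12199·(0.971600+0.933500+0.898600))/(1+480/12199) = 107/125 ≈ 0.856000
step 5 [5y] bond c/1=13/400: DF=(957227/1000000 − 13/400·(0.971600+0.933500+0.898600+0.856000))/(1+13/400) = 8119/10000 ≈ 0.811900
step 6 [6y] bond c/1=3/100: DF=(59807/62500 − 3/100·(0.971600+0.933500+0.898600+0.856000+0.811900))/(1+3/100) = 1997/2500 ≈ 0.798800
step 7 [7y] bond c/1=3/100: DF=(241099/250000 − 3/100·(0.971600+0.933500+0.898600+0.856000+0.811900+0.798800))/(1+3/100) = 1957/2500 ≈ 0.782800

1 1 2429/2500
2 2 1867/2000
3 3 4493/5000
4 4 107/125
5 5 8119/10000
6 6 1997/2500
7 7 1957/2500
DF(6y) is solved at step 6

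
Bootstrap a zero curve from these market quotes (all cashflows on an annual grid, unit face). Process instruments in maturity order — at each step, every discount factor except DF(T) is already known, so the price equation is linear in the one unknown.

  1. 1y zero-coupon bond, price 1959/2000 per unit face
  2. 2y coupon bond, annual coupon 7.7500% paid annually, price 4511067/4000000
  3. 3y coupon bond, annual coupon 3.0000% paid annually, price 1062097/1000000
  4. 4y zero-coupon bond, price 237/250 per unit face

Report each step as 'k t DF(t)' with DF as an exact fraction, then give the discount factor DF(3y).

step 1 [1y] zero: DF = P = 1959/2000 ≈ 0.979500
step 2 [2y] bond c/1=31/400: DF=(4511067/4000000 − 31/400·(0.979500))/(1+31/400) = 4881/5000 ≈ 0.976200
step 3 [3y] bond c/1=3/100: DF=(1062097/1000000 − 3/100·(0.979500+0.976200))/(1+3/100) = 4871/5000 ≈ 0.974200
step 4 [4y] zero: DF = P = 237/250 ≈ 0.948000

1 1 1959/2000
2 2 4881/5000
3 3 4871/5000
4 4 237/250
DF(3y) = 4871/5000 ≈ 0.974200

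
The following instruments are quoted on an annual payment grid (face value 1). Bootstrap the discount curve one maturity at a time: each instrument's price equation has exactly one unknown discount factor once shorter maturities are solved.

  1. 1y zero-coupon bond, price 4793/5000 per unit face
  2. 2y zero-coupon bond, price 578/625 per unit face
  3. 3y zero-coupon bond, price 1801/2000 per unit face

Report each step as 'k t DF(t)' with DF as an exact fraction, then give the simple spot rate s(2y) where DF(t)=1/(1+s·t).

step 1 [1y] zero: DF = P = 4793/5000 ≈ 0.958600
step 2 [2y] zero: DF = P = 578/625 ≈ 0.924800
step 3 [3y] zero: DF = P = 1801/2000 ≈ 0.900500

1 1 4793/5000
2 2 578/625
3 3 1801/2000
s(2y) = (1/(578/625) − 1)/(2) = 47/1156 ≈ 4.0657%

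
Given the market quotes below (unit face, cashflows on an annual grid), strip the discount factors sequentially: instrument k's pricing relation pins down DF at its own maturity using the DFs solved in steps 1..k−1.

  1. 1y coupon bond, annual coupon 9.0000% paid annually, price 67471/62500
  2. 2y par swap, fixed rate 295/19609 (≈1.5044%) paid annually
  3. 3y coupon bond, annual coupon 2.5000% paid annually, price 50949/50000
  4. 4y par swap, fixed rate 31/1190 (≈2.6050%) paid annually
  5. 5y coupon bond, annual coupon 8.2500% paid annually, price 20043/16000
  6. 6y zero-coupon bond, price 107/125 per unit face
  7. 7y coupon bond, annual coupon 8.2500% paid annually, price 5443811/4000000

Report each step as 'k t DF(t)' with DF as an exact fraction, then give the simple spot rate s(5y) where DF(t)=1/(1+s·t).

step 1 [1y] bond c/1=9/100: DF=(67471/62500 − 9/100·(0))/(1+9/100) = 619/625 ≈ 0.990400
step 2 [2y] swap r/1=295/19609: DF=(1 − 295/19609·(0.990400))/(1+295/19609) = 1941/2000 ≈ 0.970500
step 3 [3y] bond c/1=1/40: DF=(50949/50000 − 1/40·(0.990400+0.970500))/(1+1/40) = 9463/10000 ≈ 0.946300
step 4 [4y] swap r/1=31/1190: DF=(1 − 31/1190·(0.990400+0.970500+0.946300))/(1+31/1190) = 563/625 ≈ 0.900800
step 5 [5y] bond c/1=33/400: DF=(20043/16000 − 33/400·(0.990400+0.970500+0.946300+0.900800))/(1+33/400) = 867/1000 ≈ 0.867000
step 6 [6y] zero: DF = P = 107/125 ≈ 0.856000
step 7 [7y] bond c/1=33/400: DF=(5443811/4000000 − 33/400·(0.990400+0.970500+0.946300+0.900800+0.867000+0.856000))/(1+33/400) = 8357/10000 ≈ 0.835700

1 1 619/625
2 2 1941/2000
3 3 9463/10000
4 4 563/625
5 5 867/1000
6 6 107/125
7 7 8357/10000
s(5y) = (1/(867/1000) − 1)/(5) = 133/4335 ≈ 3.0681%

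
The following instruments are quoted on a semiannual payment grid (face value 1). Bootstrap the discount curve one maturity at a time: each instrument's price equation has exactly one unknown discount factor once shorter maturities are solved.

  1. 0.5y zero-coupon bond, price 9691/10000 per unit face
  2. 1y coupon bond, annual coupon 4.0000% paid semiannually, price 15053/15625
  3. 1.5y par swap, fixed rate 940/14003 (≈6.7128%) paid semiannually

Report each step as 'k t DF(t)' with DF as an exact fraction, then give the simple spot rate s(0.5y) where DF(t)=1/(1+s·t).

step 1 [0.5y] zero: DF = P = 9691/10000 ≈ 0.969100
step 2 [1y] bond c/2=1/50: DF=(15053/15625 − 1/50·(0.969100))/(1+1/50) = 1851/2000 ≈ 0.925500
step 3 [1.5y] swap r/2=470/14003: DF=(1 − 470/14003·(0.969100+0.925500))/(1+470/14003) = 453/500 ≈ 0.906000

1 1/2 9691/10000
2 1 1851/2000
3 3/2 453/500
s(0.5y) = (1/(9691/10000) − 1)/(1/2) = 618/9691 ≈ 6.3771%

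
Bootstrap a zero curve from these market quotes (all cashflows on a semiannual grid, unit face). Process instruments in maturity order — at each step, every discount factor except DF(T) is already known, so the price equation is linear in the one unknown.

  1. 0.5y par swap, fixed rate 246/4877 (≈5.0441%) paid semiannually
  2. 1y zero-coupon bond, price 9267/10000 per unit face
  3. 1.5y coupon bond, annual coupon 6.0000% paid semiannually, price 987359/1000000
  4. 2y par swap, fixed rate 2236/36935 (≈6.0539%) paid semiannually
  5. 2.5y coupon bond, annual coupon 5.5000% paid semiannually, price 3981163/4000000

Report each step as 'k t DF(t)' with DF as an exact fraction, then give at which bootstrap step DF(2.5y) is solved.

1 1/2 4877/5000
2 1 9267/10000
3 3/2 1129/1250
4 2 4441/5000
5 5/2 4349/5000
DF(2.5y) is solved at step 5

step 1 [0.5y] swap r/2=123/4877: DF=(1 − 123/4877·(0))/(1+123/4877) = 4877/5000 ≈ 0.975400
step 2 [1y] zero: DF = P = 9267/10000 ≈ 0.926700
step 3 [1.5y] bond c/2=3/100: DF=(987359/1000000 − 3/100·(0.975400+0.926700))/(1+3/100) = 1129/1250 ≈ 0.903200
step 4 [2y] swap r/2=1118/36935: DF=(1 − 1118/36935·(0.975400+0.926700+0.903200))/(1+1118/36935) = 4441/5000 ≈ 0.888200
step 5 [2.5y] bond c/2=11/400: DF=(3981163/4000000 − 11/400·(0.975400+0.926700+0.903200+0.888200))/(1+11/400) = 4349/5000 ≈ 0.869800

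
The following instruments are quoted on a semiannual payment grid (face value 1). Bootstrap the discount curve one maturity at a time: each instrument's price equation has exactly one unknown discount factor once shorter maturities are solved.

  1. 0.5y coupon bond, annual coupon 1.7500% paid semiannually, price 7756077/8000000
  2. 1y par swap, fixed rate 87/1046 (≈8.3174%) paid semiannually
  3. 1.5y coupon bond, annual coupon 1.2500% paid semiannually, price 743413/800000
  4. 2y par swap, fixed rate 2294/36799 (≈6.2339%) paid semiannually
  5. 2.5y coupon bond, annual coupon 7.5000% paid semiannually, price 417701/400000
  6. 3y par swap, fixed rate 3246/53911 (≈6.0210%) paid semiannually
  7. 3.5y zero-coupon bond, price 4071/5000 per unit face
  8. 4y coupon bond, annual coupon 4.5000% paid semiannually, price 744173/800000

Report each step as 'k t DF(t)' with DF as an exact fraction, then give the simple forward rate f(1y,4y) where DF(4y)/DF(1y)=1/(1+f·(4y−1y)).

step 1 [0.5y] bond c/2=7/800: DF=(7756077/8000000 − 7/800·(0))/(1+7/800) = 9611/10000 ≈ 0.961100
step 2 [1y] swap r/2=87/2092: DF=(1 − 87/2092·(0.961100))/(1+87/2092) = 9217/10000 ≈ 0.921700
step 3 [1.5y] bond c/2=1/160: DF=(743413/800000 − 1/160·(0.961100+0.921700))/(1+1/160) = 4559/5000 ≈ 0.911800
step 4 [2y] swap r/2=1147/36799: DF=(1 − 1147/36799·(0.961100+0.921700+0.911800))/(1+1147/36799) = 8853/10000 ≈ 0.885300
step 5 [2.5y] bond c/2=3/80: DF=(417701/400000 − 3/80·(0.961100+0.921700+0.911800+0.885300))/(1+3/80) = 1747/2000 ≈ 0.873500
step 6 [3y] swap r/2=1623/53911: DF=(1 − 1623/53911·(0.961100+0.921700+0.911800+0.885300+0.873500))/(1+1623/53911) = 8377/10000 ≈ 0.837700
step 7 [3.5y] zero: DF = P = 4071/5000 ≈ 0.814200
step 8 [4y] bond c/2=9/400: DF=(744173/800000 − 9/400·(0.961100+0.921700+0.911800+0.885300+0.873500+0.837700+0.814200))/(1+9/400) = 1933/2500 ≈ 0.773200

1 1/2 9611/10000
2 1 9217/10000
3 3/2 4559/5000
4 2 8853/10000
5 5/2 1747/2000
6 3 8377/10000
7 7/2 4071/5000
8 4 1933/2500
f(1y,4y) = ((9217/10000)/(1933/2500) − 1)/(3) = 495/7732 ≈ 6.4020%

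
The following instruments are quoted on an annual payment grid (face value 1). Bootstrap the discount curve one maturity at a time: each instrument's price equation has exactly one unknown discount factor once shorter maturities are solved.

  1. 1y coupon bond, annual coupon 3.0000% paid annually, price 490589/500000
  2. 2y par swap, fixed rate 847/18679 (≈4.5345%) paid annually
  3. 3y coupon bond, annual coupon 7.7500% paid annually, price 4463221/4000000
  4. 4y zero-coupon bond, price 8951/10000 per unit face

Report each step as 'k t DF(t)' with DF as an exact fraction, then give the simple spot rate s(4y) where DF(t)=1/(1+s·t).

1 1 4763/5000
2 2 9153/10000
3 3 2253/2500
4 4 8951/10000
s(4y) = (1/(8951/10000) − 1)/(4) = 1049/35804 ≈ 2.9298%

step 1 [1y] bond c/1=3/100: DF=(490589/500000 − 3/100·(0))/(1+3/100) = 4763/5000 ≈ 0.952600
step 2 [2y] swap r/1=847/18679: DF=(1 − 847/18679·(0.952600))/(1+847/18679) = 9153/10000 ≈ 0.915300
step 3 [3y] bond c/1=31/400: DF=(4463221/4000000 − 31/400·(0.952600+0.915300))/(1+31/400) = 2253/2500 ≈ 0.901200
step 4 [4y] zero: DF = P = 8951/10000 ≈ 0.895100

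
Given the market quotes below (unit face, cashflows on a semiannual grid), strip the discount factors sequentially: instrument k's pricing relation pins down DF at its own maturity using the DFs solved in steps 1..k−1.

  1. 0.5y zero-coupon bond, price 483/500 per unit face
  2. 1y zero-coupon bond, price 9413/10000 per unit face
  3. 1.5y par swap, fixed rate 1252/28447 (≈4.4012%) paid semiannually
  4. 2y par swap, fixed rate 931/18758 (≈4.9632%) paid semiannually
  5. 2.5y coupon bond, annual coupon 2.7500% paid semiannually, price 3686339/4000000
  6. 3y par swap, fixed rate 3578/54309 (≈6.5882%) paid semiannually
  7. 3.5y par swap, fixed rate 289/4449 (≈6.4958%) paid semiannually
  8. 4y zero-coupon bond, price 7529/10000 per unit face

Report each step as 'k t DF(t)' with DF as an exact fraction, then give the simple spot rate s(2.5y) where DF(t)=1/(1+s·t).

step 1 [0.5y] zero: DF = P = 483/500 ≈ 0.966000
step 2 [1y] zero: DF = P = 9413/10000 ≈ 0.941300
step 3 [1.5y] swap r/2=626/28447: DF=(1 − 626/28447·(0.966000+0.941300))/(1+626/28447) = 4687/5000 ≈ 0.937400
step 4 [2y] swap r/2=931/37516: DF=(1 − 931/37516·(0.966000+0.941300+0.937400))/(1+931/37516) = 9069/10000 ≈ 0.906900
step 5 [2.5y] bond c/2=11/800: DF=(3686339/4000000 − 11/800·(0.966000+0.941300+0.937400+0.906900))/(1+11/800) = 4291/5000 ≈ 0.858200
step 6 [3y] swap r/2=1789/54309: DF=(1 − 1789/54309·(0.966000+0.941300+0.937400+0.906900+0.858200))/(1+1789/54309) = 8211/10000 ≈ 0.821100
step 7 [3.5y] swap r/2=289/8898: DF=(1 − 289/8898·(0.966000+0.941300+0.937400+0.906900+0.858200+0.821100))/(1+289/8898) = 7977/10000 ≈ 0.797700
step 8 [4y] zero: DF = P = 7529/10000 ≈ 0.752900

1 1/2 483/500
2 1 9413/10000
3 3/2 4687/5000
4 2 9069/10000
5 5/2 4291/5000
6 3 8211/10000
7 7/2 7977/10000
8 4 7529/10000
s(2.5y) = (1/(4291/5000) − 1)/(5/2) = 1418/21455 ≈ 6.6092%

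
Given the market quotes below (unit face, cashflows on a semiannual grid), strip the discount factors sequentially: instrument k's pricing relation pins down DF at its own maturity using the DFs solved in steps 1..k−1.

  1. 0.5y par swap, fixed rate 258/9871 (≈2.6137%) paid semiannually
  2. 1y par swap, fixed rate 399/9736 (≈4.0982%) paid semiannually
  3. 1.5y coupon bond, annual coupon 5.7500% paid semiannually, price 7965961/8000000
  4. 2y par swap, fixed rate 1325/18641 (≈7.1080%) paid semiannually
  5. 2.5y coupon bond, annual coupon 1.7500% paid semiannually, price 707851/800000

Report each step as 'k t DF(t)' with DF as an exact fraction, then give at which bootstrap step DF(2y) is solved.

1 1/2 9871/10000
2 1 9601/10000
3 3/2 1827/2000
4 2 347/400
5 5/2 528/625
DF(2y) is solved at step 4

step 1 [0.5y] swap r/2=129/9871: DF=(1 − 129/9871·(0))/(1+129/9871) = 9871/10000 ≈ 0.987100
step 2 [1y] swap r/2=399/19472: DF=(1 − 399/19472·(0.987100))/(1+399/19472) = 9601/10000 ≈ 0.960100
step 3 [1.5y] bond c/2=23/800: DF=(7965961/8000000 − 23/800·(0.987100+0.960100))/(1+23/800) = 1827/2000 ≈ 0.913500
step 4 [2y] swap r/2=1325/37282: DF=(1 − 1325/37282·(0.987100+0.960100+0.913500))/(1+1325/37282) = 347/400 ≈ 0.867500
step 5 [2.5y] bond c/2=7/800: DF=(707851/800000 − 7/800·(0.987100+0.960100+0.913500+0.867500))/(1+7/800) = 528/625 ≈ 0.844800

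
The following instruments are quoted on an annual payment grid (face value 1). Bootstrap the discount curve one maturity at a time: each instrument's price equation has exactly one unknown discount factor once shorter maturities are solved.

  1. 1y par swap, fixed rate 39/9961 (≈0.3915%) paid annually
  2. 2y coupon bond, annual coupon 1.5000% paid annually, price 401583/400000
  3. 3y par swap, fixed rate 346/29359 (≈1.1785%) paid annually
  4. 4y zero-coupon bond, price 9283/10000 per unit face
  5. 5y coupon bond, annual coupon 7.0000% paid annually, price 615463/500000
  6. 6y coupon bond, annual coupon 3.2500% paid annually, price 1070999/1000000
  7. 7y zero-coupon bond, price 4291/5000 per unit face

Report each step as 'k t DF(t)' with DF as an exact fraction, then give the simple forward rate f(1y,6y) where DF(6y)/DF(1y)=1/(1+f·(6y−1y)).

1 1 9961/10000
2 2 609/625
3 3 4827/5000
4 4 9283/10000
5 5 561/625
6 6 4437/5000
7 7 4291/5000
f(1y,6y) = ((9961/10000)/(4437/5000) − 1)/(5) = 1087/44370 ≈ 2.4499%

step 1 [1y] swap r/1=39/9961: DF=(1 − 39/9961·(0))/(1+39/9961) = 9961/10000 ≈ 0.996100
step 2 [2y] bond c/1=3/200: DF=(401583/400000 − 3/200·(0.996100))/(1+3/200) = 609/625 ≈ 0.974400
step 3 [3y] swap r/1=346/29359: DF=(1 − 346/29359·(0.996100+0.974400))/(1+346/29359) = 4827/5000 ≈ 0.965400
step 4 [4y] zero: DF = P = 9283/10000 ≈ 0.928300
step 5 [5y] bond c/1=7/100: DF=(615463/500000 − 7/100·(0.996100+0.974400+0.965400+0.928300))/(1+7/100) = 561/625 ≈ 0.897600
step 6 [6y] bond c/1=13/400: DF=(1070999/1000000 − 13/400·(0.996100+0.974400+0.965400+0.928300+0.897600))/(1+13/400) = 4437/5000 ≈ 0.887400
step 7 [7y] zero: DF = P = 4291/5000 ≈ 0.858200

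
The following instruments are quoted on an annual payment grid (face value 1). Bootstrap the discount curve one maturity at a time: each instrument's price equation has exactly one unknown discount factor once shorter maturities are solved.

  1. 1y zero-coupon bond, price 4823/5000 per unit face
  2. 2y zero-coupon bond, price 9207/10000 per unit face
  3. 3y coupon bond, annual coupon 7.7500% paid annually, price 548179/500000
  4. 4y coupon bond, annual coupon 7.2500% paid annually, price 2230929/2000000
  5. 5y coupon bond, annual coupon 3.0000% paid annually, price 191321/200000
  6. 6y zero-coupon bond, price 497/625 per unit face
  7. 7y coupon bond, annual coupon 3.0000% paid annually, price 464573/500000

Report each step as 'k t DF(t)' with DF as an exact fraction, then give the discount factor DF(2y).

1 1 4823/5000
2 2 9207/10000
3 3 8819/10000
4 4 853/1000
5 5 8233/10000
6 6 497/625
7 7 1499/2000
DF(2y) = 9207/10000 ≈ 0.920700

step 1 [1y] zero: DF = P = 4823/5000 ≈ 0.964600
step 2 [2y] zero: DF = P = 9207/10000 ≈ 0.920700
step 3 [3y] bond c/1=31/400: DF=(548179/500000 − 31/400·(0.964600+0.920700))/(1+31/400) = 8819/10000 ≈ 0.881900
step 4 [4y] bond c/1=29/400: DF=(2230929/2000000 − 29/400·(0.964600+0.920700+0.881900))/(1+29/400) = 853/1000 ≈ 0.853000
step 5 [5y] bond c/1=3/100: DF=(191321/200000 − 3/100·(0.964600+0.920700+0.881900+0.853000))/(1+3/100) = 8233/10000 ≈ 0.823300
step 6 [6y] zero: DF = P = 497/625 ≈ 0.795200
step 7 [7y] bond c/1=3/100: DF=(464573/500000 − 3/100·(0.964600+0.920700+0.881900+0.853000+0.823300+0.795200))/(1+3/100) = 1499/2000 ≈ 0.749500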